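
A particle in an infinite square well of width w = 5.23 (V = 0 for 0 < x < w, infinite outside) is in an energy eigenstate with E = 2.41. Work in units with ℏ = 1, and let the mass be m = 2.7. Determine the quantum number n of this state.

n = 6

From E_n = n²π²ℏ²/(2mw²) invert to n = √(2mw²E)/(πℏ).
n = (5.23/π) × √(2 × 2.7 × 2.41) = 6.006 → n = 6.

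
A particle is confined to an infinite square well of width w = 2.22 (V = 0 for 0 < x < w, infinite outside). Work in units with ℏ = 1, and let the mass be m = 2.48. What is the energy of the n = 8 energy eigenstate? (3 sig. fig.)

E = 25.8

Requiring ψ(0) = ψ(w) = 0 quantises k = nπ/w, hence E_n = ℏ²k²/2m = n²π²ℏ²/(2mw²).
E_8 = 8² × π² / (2 × 2.48 × 2.22²) = 25.84.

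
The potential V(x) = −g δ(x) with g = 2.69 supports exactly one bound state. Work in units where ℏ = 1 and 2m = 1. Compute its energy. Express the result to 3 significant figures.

E = -1.81

For x ≠ 0 the bound state is ψ ∝ e^{−κ|x|}; integrating the TISE across the delta gives the cusp condition 2κ = 2mg/ℏ², so κ = 1.345.
Then E = −ℏ²κ²/(2m) = −mg²/(2ℏ²) = -1.809.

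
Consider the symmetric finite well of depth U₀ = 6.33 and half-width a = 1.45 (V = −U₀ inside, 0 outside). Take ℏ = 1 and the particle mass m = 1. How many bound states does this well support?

N = 4

Define the well-strength parameter z₀ = (a/ℏ)√(2mU₀) = 1.45 × √(2·1·6.33) = 5.159.
The even/odd transcendental equations gain one root per π/2 in z₀, giving N = 1 + ⌊2z₀/π⌋ = 1 + ⌊3.284⌋ = 4.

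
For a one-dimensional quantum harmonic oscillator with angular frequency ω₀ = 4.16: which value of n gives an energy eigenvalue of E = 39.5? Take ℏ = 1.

E_n = ℏω₀(n + ½) ⇒ n = E/(ℏω₀) − ½ = 39.5/4.16 − 0.5 = 8.995 → n = 9.

n = 9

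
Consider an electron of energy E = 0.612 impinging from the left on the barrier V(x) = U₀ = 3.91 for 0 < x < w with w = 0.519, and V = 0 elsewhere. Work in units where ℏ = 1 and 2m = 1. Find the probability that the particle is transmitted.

Since E < U₀ the interior solution is evanescent with decay constant κ = √(2m(U₀ − E))/ℏ = 1.816.
κw = 0.9425, sinh(κw) = 1.088.
Matching ψ, ψ′ at both faces gives T = [1 + U₀² sinh²(κw) / (4E(U₀ − E))]⁻¹ = 1/3.243 = 0.308.

T = 0.308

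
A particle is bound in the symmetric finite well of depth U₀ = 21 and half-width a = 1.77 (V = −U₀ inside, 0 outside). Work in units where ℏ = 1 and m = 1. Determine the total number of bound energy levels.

The dimensionless depth is z₀ = a√(2mU₀)/ℏ = 1.77 × √(42.00) = 11.47.
The even/odd transcendental equations gain one root per π/2 in z₀, giving N = 1 + ⌊2z₀/π⌋ = 1 + ⌊7.303⌋ = 8.

N = 8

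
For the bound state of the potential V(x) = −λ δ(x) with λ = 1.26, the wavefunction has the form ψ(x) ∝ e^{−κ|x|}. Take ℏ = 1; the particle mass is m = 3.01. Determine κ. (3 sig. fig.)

κ = 3.79

Integrate −(ℏ²/2m)ψ'' − λδ(x)ψ = Eψ from −ε to +ε: the ψ'' term gives ψ'(0⁺) − ψ'(0⁻) and the δ term gives −(2mλ/ℏ²)ψ(0).
With ψ ∝ e^{−κ|x|} this yields −2κ = −2mλ/ℏ², so κ = mλ/ℏ² = 3.793.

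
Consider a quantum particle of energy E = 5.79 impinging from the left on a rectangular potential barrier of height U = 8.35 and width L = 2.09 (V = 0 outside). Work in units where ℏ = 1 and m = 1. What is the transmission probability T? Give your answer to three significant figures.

T = 0.000265

E < U: inside the barrier ψ ∝ e^{±κx} with κ = √(2m(U − E))/ℏ = 2.263.
κL = 4.729, sinh(κL) = 56.59.
Matching ψ, ψ′ at both faces gives T = [1 + U² sinh²(κL) / (4E(U − E))]⁻¹ = 1/3767 = 0.000265.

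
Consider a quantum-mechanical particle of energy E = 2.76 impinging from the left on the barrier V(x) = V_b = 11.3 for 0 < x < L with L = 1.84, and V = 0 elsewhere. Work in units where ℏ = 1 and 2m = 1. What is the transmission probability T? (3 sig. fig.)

E < V_b: inside the barrier ψ ∝ e^{±κx} with κ = √(2m(V_b − E))/ℏ = 2.922.
κL = 5.377, sinh(κL) = 108.2.
The exact tunnelling result is T⁻¹ = 1 + V_b² sinh²(κL) / [4E(V_b − E)] = 15850, so T = 0.0000631.

T = 0.0000631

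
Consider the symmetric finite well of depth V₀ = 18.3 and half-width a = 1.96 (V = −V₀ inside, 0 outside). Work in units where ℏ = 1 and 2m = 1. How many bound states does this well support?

N = 6

The dimensionless depth is z₀ = a√(2mV₀)/ℏ = 1.96 × √(18.30) = 8.385.
A new bound state (alternating even/odd) appears each time z₀ passes a multiple of π/2, so N = ⌊2z₀/π⌋ + 1 = ⌊5.338⌋ + 1 = 6.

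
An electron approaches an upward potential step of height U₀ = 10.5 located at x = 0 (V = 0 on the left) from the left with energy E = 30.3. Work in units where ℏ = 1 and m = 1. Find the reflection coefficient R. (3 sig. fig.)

The wavenumbers are k₁ = √(2mE)/ℏ = 7.785 on the left and k₂ = √(2m(E − U₀))/ℏ = 6.293 on the right.
Continuity of ψ and ψ′ at the step yields the reflection amplitude r = (k₁ − k₂)/(k₁ + k₂) = 0.1060; thus R = |r|² = 0.01123, T = 0.9888.

R = 0.0112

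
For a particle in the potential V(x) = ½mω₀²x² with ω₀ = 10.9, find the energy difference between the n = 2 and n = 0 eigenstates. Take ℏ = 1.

ΔE = 21.8

E_n = ℏω₀(n + ½), so ΔE = (2 − 0) ℏω₀ = 2 × 10.9 = 21.80.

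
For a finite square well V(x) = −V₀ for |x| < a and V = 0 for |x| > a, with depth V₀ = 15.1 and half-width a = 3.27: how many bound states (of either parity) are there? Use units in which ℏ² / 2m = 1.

The dimensionless depth is z₀ = a√(2mV₀)/ℏ = 3.27 × √(15.10) = 12.71.
A new bound state (alternating even/odd) appears each time z₀ passes a multiple of π/2, so N = ⌊2z₀/π⌋ + 1 = ⌊8.089⌋ + 1 = 9.

N = 9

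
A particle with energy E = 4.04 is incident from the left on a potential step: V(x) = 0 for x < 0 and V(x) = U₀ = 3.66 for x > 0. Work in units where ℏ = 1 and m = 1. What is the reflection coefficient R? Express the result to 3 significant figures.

On each side the TISE gives plane waves with k = √(2m(E − V))/ℏ: k₁ = √(2·1·4.04) = 2.843, k₂ = √(2·1·0.38) = 0.8718.
Continuity of ψ and ψ′ at the step yields the reflection amplitude r = (k₁ − k₂)/(k₁ + k₂) = 0.5306; thus R = |r|² = 0.2815, T = 0.7185.

R = 0.282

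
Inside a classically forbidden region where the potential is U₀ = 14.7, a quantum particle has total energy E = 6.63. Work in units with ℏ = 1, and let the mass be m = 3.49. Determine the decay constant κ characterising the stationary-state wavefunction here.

κ = 7.51

Since E < U₀ the TISE in this region is ψ'' = κ²ψ with κ = √(2m(U₀ − E))/ℏ.
κ = √(2 × 3.49 × 8.07) = 7.505.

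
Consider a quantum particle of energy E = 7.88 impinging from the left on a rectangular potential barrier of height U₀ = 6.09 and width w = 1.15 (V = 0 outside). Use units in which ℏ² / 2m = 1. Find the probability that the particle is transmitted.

T = 0.604

Above the barrier the interior wavenumber is k₂ = √(2m(E − U₀))/ℏ = 1.338, giving phase k₂w = 1.539.
Matching at both interfaces gives T⁻¹ = 1 + U₀² sin²(k₂w) / [4E(E − U₀)] = 1.657, hence T = 0.604.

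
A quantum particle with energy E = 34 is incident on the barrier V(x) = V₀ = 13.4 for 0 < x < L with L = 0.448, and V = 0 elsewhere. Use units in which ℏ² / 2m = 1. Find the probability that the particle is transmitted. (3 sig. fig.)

T = 0.951

E > V₀: inside the barrier k₂ = √(2m(E − V₀))/ℏ = 4.539, k₂L = 2.033.
T = [1 + V₀² sin²(k₂L) / (4E(E − V₀))]⁻¹ = 1/1.051 = 0.951.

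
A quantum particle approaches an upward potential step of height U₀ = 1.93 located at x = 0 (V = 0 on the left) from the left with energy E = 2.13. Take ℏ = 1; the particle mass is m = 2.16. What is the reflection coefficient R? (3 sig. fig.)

R = 0.282

On each side the TISE gives plane waves with k = √(2m(E − V))/ℏ: k₁ = √(2·2.16·2.13) = 3.033, k₂ = √(2·2.16·0.2) = 0.9295.
Continuity of ψ and ψ′ at the step yields the reflection amplitude r = (k₁ − k₂)/(k₁ + k₂) = 0.5309; thus R = |r|² = 0.2818, T = 0.7182.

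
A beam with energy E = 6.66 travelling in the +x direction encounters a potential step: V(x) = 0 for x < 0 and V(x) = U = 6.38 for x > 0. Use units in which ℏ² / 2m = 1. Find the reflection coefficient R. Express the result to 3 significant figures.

R = 0.435

The wavenumbers are k₁ = √(2mE)/ℏ = 2.581 on the left and k₂ = √(2m(E − U))/ℏ = 0.5292 on the right.
Continuity of ψ and ψ′ at the step yields the reflection amplitude r = (k₁ − k₂)/(k₁ + k₂) = 0.6597; thus R = |r|² = 0.4352, T = 0.5648.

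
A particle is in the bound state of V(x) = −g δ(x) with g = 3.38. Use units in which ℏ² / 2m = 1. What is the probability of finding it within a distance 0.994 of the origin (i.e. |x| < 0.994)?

The normalised bound state is ψ = √κ e^{−κ|x|} with κ = mg/ℏ² = 1.690.
P(|x| < d) = ∫_{−d}^{d} κ e^{−2κ|x|} dx = 1 − e^{−2κd} = 1 − e^{−3.360} = 0.9653.

P = 0.965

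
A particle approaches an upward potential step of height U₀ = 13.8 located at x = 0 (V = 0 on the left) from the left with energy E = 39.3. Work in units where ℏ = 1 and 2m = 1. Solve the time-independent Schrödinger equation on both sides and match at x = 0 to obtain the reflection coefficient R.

R = 0.0116

On each side the TISE gives plane waves with k = √(2m(E − V))/ℏ: k₁ = √(2·½·39.3) = 6.269, k₂ = √(2·½·25.5) = 5.050.
Matching ψ and ψ′ at x = 0 gives r = (k₁ − k₂)/(k₁ + k₂), so R = r² = 0.01160 and T = 1 − R = 0.9884.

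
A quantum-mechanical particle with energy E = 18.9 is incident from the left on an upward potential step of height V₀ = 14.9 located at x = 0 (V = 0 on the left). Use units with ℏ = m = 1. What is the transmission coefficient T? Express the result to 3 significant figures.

On each side the TISE gives plane waves with k = √(2m(E − V))/ℏ: k₁ = √(2·1·18.9) = 6.148, k₂ = √(2·1·4) = 2.828.
Continuity of ψ and ψ′ at the step yields the reflection amplitude r = (k₁ − k₂)/(k₁ + k₂) = 0.3698; thus R = |r|² = 0.1368, T = 0.8632.

T = 0.863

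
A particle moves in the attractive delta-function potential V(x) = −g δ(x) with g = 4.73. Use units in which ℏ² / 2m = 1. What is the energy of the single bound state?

E = -5.59

For x ≠ 0 the bound state is ψ ∝ e^{−κ|x|}; integrating the TISE across the delta gives the cusp condition 2κ = 2mg/ℏ², so κ = 2.365.
Then E = −ℏ²κ²/(2m) = −mg²/(2ℏ²) = -5.593.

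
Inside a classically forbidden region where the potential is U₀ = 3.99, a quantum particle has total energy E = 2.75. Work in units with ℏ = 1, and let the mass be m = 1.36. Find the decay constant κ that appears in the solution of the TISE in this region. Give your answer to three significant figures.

Since E < U₀ the TISE in this region is ψ'' = κ²ψ with κ = √(2m(U₀ − E))/ℏ.
κ = √(2 × 1.36 × 1.24) = 1.837.

κ = 1.84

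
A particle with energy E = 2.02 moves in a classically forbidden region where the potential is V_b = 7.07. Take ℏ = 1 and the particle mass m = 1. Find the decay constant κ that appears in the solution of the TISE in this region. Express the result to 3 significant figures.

κ = 3.18

Since E < V_b the TISE in this region is ψ'' = κ²ψ with κ = √(2m(V_b − E))/ℏ.
κ = √(2 × 1 × 5.05) = 3.178.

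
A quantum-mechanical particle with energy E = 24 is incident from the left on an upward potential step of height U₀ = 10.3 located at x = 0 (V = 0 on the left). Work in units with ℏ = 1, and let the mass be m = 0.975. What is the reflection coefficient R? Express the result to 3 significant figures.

R = 0.0194

On each side the TISE gives plane waves with k = √(2m(E − V))/ℏ: k₁ = √(2·0.975·24) = 6.841, k₂ = √(2·0.975·13.7) = 5.169.
Continuity of ψ and ψ′ at the step yields the reflection amplitude r = (k₁ − k₂)/(k₁ + k₂) = 0.1393; thus R = |r|² = 0.01939, T = 0.9806.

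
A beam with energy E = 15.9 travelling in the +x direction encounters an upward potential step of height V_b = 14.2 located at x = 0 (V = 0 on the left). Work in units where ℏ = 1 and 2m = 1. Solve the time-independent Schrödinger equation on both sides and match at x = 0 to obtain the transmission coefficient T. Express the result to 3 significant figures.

T = 0.743

The wavenumbers are k₁ = √(2mE)/ℏ = 3.987 on the left and k₂ = √(2m(E − V_b))/ℏ = 1.304 on the right.
Matching ψ and ψ′ at x = 0 gives r = (k₁ − k₂)/(k₁ + k₂), so R = r² = 0.2572 and T = 1 − R = 0.7428.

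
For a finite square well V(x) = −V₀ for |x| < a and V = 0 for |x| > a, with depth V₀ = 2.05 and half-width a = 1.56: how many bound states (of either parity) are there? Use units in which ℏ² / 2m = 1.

The dimensionless depth is z₀ = a√(2mV₀)/ℏ = 1.56 × √(2.050) = 2.234.
The even/odd transcendental equations gain one root per π/2 in z₀, giving N = 1 + ⌊2z₀/π⌋ = 1 + ⌊1.422⌋ = 2.

N = 2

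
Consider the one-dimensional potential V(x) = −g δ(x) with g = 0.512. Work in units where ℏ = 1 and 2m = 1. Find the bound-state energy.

The bound state is ψ(x) = √κ e^{−κ|x|}. The derivative jump ψ'(0⁺) − ψ'(0⁻) = −(2mg/ℏ²)ψ(0) fixes κ = mg/ℏ² = 0.2560.
Then E = −ℏ²κ²/(2m) = −mg²/(2ℏ²) = -0.06554.

E = -0.0655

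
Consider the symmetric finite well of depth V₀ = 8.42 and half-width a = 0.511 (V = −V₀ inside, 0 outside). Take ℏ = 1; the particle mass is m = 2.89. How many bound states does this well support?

Define the well-strength parameter z₀ = (a/ℏ)√(2mV₀) = 0.511 × √(2·2.89·8.42) = 3.565.
The even/odd transcendental equations gain one root per π/2 in z₀, giving N = 1 + ⌊2z₀/π⌋ = 1 + ⌊2.269⌋ = 3.

N = 3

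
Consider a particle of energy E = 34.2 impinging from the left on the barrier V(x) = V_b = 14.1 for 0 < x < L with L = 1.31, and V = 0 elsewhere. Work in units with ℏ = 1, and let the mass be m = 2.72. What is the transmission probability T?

Above the barrier the interior wavenumber is k₂ = √(2m(E − V_b))/ℏ = 10.46, giving phase k₂L = 13.70.
Matching at both interfaces gives T⁻¹ = 1 + V_b² sin²(k₂L) / [4E(E − V_b)] = 1.059, hence T = 0.944.

T = 0.944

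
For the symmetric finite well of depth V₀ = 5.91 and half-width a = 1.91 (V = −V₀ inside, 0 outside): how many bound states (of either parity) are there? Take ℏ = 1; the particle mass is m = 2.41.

Define the well-strength parameter z₀ = (a/ℏ)√(2mV₀) = 1.91 × √(2·2.41·5.91) = 10.19.
A new bound state (alternating even/odd) appears each time z₀ passes a multiple of π/2, so N = ⌊2z₀/π⌋ + 1 = ⌊6.490⌋ + 1 = 7.

N = 7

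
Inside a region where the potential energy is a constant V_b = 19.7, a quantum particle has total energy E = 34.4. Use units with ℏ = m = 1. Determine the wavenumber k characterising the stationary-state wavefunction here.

k = 5.42

With E > V_b the solution is oscillatory, ψ ∝ e^{±ikx} with k = √(2m(E − V_b))/ℏ.
k = √(2 × 1 × 14.7) = 5.422.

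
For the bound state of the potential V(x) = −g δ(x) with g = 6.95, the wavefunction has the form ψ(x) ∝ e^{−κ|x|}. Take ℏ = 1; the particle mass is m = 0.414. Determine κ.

κ = 2.88

Integrate −(ℏ²/2m)ψ'' − gδ(x)ψ = Eψ from −ε to +ε: the ψ'' term gives ψ'(0⁺) − ψ'(0⁻) and the δ term gives −(2mg/ℏ²)ψ(0).
With ψ ∝ e^{−κ|x|} this yields −2κ = −2mg/ℏ², so κ = mg/ℏ² = 2.877.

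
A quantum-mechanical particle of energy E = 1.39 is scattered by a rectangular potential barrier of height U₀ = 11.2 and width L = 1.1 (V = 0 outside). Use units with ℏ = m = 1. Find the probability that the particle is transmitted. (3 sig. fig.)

T = 0.000102

Since E < U₀ the interior solution is evanescent with decay constant κ = √(2m(U₀ − E))/ℏ = 4.429.
κL = 4.872, sinh(κL) = 65.31.
The exact tunnelling result is T⁻¹ = 1 + U₀² sinh²(κL) / [4E(U₀ − E)] = 9811, so T = 0.000102.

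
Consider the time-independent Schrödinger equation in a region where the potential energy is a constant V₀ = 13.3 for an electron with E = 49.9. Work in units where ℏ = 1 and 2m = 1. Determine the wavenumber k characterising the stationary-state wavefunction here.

k = 6.05

With E > V₀ the solution is oscillatory, ψ ∝ e^{±ikx} with k = √(2m(E − V₀))/ℏ.
k = √(2 × 0.5 × 36.6) = 6.050.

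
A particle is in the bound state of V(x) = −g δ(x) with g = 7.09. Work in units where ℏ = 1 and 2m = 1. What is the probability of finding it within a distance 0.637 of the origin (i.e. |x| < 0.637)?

P = 0.989

The normalised bound state is ψ = √κ e^{−κ|x|} with κ = mg/ℏ² = 3.545.
P(|x| < d) = ∫_{−d}^{d} κ e^{−2κ|x|} dx = 1 − e^{−2κd} = 1 − e^{−4.516} = 0.9891.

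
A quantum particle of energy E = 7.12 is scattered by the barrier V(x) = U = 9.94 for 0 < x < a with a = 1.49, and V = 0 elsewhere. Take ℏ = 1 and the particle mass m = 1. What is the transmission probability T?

E < U: inside the barrier ψ ∝ e^{±κx} with κ = √(2m(U − E))/ℏ = 2.375.
κa = 3.539, sinh(κa) = 17.19.
The exact tunnelling result is T⁻¹ = 1 + U² sinh²(κa) / [4E(U − E)] = 364.7, so T = 0.00274.

T = 0.00274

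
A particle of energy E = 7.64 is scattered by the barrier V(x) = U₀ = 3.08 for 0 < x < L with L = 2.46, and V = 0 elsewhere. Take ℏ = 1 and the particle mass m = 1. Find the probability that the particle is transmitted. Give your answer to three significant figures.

E > U₀: inside the barrier k₂ = √(2m(E − U₀))/ℏ = 3.020, k₂L = 7.429.
Matching at both interfaces gives T⁻¹ = 1 + U₀² sin²(k₂L) / [4E(E − U₀)] = 1.057, hence T = 0.947.

T = 0.947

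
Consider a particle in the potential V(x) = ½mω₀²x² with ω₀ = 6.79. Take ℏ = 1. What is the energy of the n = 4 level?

Using E_n = (n + ½)ℏω₀: E_4 = 4.5 × 6.79 = 30.56.

E = 30.6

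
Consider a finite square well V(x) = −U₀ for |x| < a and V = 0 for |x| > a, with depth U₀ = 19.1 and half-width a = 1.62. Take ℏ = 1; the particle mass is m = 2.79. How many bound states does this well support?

N = 11

The dimensionless depth is z₀ = a√(2mU₀)/ℏ = 1.62 × √(106.6) = 16.72.
A new bound state (alternating even/odd) appears each time z₀ passes a multiple of π/2, so N = ⌊2z₀/π⌋ + 1 = ⌊10.65⌋ + 1 = 11.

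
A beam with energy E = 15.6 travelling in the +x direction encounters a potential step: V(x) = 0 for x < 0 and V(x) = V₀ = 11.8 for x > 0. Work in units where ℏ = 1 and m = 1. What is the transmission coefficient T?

On each side the TISE gives plane waves with k = √(2m(E − V))/ℏ: k₁ = √(2·1·15.6) = 5.586, k₂ = √(2·1·3.8) = 2.757.
Matching ψ and ψ′ at x = 0 gives r = (k₁ − k₂)/(k₁ + k₂), so R = r² = 0.1150 and T = 1 − R = 0.8850.

T = 0.885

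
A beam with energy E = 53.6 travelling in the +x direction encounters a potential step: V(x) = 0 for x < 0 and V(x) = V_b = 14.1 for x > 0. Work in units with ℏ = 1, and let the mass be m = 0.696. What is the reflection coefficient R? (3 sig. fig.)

R = 0.00580

The wavenumbers are k₁ = √(2mE)/ℏ = 8.638 on the left and k₂ = √(2m(E − V_b))/ℏ = 7.415 on the right.
Continuity of ψ and ψ′ at the step yields the reflection amplitude r = (k₁ − k₂)/(k₁ + k₂) = 0.07616; thus R = |r|² = 0.005801, T = 0.9942.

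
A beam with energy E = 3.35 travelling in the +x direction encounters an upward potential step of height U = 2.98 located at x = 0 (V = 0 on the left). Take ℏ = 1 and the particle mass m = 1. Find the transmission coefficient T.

The wavenumbers are k₁ = √(2mE)/ℏ = 2.588 on the left and k₂ = √(2m(E − U))/ℏ = 0.8602 on the right.
Continuity of ψ and ψ′ at the step yields the reflection amplitude r = (k₁ − k₂)/(k₁ + k₂) = 0.5011; thus R = |r|² = 0.2511, T = 0.7489.

T = 0.749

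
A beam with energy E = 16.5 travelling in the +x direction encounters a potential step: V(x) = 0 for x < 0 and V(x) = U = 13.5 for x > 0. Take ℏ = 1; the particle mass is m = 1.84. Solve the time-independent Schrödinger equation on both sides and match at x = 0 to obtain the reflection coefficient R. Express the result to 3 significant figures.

The wavenumbers are k₁ = √(2mE)/ℏ = 7.792 on the left and k₂ = √(2m(E − U))/ℏ = 3.323 on the right.
Continuity of ψ and ψ′ at the step yields the reflection amplitude r = (k₁ − k₂)/(k₁ + k₂) = 0.4021; thus R = |r|² = 0.1617, T = 0.8383.

R = 0.162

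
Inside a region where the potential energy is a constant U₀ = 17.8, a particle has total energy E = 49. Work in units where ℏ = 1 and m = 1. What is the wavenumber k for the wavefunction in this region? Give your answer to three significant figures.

k = 7.90

With E > U₀ the solution is oscillatory, ψ ∝ e^{±ikx} with k = √(2m(E − U₀))/ℏ.
k = √(2 × 1 × 31.2) = 7.899.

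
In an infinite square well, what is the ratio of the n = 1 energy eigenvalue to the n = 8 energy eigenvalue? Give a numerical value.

Since E_n ∝ n², the ratio is (1/8)² = 0.015625.

0.015625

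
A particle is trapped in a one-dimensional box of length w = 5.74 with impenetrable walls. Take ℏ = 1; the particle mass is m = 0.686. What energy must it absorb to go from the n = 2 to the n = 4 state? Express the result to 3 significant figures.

E_n = n²π²ℏ²/(2mw²), so ΔE = (4² − 2²) π²ℏ²/(2mw²).
ΔE = 12 × π² / (2 × 0.686 × 5.74²) = 2.620.

ΔE = 2.62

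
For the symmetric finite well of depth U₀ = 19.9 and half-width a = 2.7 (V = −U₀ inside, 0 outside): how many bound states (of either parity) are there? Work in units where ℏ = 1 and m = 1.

Define the well-strength parameter z₀ = (a/ℏ)√(2mU₀) = 2.7 × √(2·1·19.9) = 17.03.
A new bound state (alternating even/odd) appears each time z₀ passes a multiple of π/2, so N = ⌊2z₀/π⌋ + 1 = ⌊10.84⌋ + 1 = 11.

N = 11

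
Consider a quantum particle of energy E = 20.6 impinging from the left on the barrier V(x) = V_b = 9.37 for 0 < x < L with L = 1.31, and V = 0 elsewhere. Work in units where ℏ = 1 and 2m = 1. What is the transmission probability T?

T = 0.921

E > V_b: inside the barrier k₂ = √(2m(E − V_b))/ℏ = 3.351, k₂L = 4.390.
T = [1 + V_b² sin²(k₂L) / (4E(E − V_b))]⁻¹ = 1/1.085 = 0.921.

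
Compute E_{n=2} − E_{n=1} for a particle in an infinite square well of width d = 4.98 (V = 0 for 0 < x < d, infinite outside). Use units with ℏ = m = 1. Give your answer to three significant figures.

ΔE = 0.597

E_n = n²π²ℏ²/(2md²), so ΔE = (2² − 1²) π²ℏ²/(2md²).
ΔE = 3 × π² / (2 × 1 × 4.98²) = 0.5969.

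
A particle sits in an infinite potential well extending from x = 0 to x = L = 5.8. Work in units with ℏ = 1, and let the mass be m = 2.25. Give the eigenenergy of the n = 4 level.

Requiring ψ(0) = ψ(L) = 0 quantises k = nπ/L, hence E_n = ℏ²k²/2m = n²π²ℏ²/(2mL²).
E_4 = 4² × π² / (2 × 2.25 × 5.8²) = 1.043.

E = 1.04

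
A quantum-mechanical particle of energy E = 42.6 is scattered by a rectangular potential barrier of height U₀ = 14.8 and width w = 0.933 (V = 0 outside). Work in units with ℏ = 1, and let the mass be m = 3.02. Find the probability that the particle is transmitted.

T = 0.990

E > U₀: inside the barrier k₂ = √(2m(E − U₀))/ℏ = 12.96, k₂w = 12.09.
T = [1 + U₀² sin²(k₂w) / (4E(E − U₀))]⁻¹ = 1/1.010 = 0.990.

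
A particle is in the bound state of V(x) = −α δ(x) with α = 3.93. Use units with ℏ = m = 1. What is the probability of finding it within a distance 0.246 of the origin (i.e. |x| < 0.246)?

P = 0.855

The normalised bound state is ψ = √κ e^{−κ|x|} with κ = mα/ℏ² = 3.930.
P(|x| < d) = ∫_{−d}^{d} κ e^{−2κ|x|} dx = 1 − e^{−2κd} = 1 − e^{−1.934} = 0.8554.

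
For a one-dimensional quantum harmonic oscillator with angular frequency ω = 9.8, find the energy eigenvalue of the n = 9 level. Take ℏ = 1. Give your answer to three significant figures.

The oscillator eigenvalues are E_n = ℏω(n + ½), so E_9 = 9.8 × 9.5 = 93.10.

E = 93.1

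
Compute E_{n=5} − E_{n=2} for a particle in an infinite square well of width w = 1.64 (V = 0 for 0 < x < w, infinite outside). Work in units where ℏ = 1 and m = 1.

E_n = n²π²ℏ²/(2mw²), so ΔE = (5² − 2²) π²ℏ²/(2mw²).
ΔE = 21 × π² / (2 × 1 × 1.64²) = 38.53.

ΔE = 38.5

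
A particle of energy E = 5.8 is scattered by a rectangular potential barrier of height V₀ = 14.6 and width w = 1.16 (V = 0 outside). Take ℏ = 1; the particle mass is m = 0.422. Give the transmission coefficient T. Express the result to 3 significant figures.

T = 0.00685

Since E < V₀ the interior solution is evanescent with decay constant κ = √(2m(V₀ − E))/ℏ = 2.725.
κw = 3.161, sinh(κw) = 11.78.
Matching ψ, ψ′ at both faces gives T = [1 + V₀² sinh²(κw) / (4E(V₀ − E))]⁻¹ = 1/145.9 = 0.00685.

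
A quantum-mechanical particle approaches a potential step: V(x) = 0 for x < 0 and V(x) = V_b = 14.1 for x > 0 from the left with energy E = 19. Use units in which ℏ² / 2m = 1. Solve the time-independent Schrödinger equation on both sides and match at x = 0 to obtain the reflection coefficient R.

R = 0.107

The wavenumbers are k₁ = √(2mE)/ℏ = 4.359 on the left and k₂ = √(2m(E − V_b))/ℏ = 2.214 on the right.
Matching ψ and ψ′ at x = 0 gives r = (k₁ − k₂)/(k₁ + k₂), so R = r² = 0.1065 and T = 1 − R = 0.8935.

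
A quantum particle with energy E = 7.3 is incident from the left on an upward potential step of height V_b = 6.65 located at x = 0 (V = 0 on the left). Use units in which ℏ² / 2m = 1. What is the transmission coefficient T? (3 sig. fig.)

T = 0.708

The wavenumbers are k₁ = √(2mE)/ℏ = 2.702 on the left and k₂ = √(2m(E − V_b))/ℏ = 0.8062 on the right.
Continuity of ψ and ψ′ at the step yields the reflection amplitude r = (k₁ − k₂)/(k₁ + k₂) = 0.5404; thus R = |r|² = 0.2920, T = 0.7080.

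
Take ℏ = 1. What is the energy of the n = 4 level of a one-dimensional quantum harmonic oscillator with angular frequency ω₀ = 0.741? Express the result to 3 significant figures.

E = 3.33

Using E_n = (n + ½)ℏω₀: E_4 = 4.5 × 0.741 = 3.335.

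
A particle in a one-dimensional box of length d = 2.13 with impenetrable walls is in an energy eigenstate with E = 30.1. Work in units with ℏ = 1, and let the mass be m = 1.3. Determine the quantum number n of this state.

n = 6

From E_n = n²π²ℏ²/(2md²) invert to n = √(2md²E)/(πℏ).
n = (2.13/π) × √(2 × 1.3 × 30.1) = 5.998 → n = 6.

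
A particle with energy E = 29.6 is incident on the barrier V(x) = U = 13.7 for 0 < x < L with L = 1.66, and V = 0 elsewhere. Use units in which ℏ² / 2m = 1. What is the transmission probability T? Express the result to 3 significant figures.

Above the barrier the interior wavenumber is k₂ = √(2m(E − U))/ℏ = 3.987, giving phase k₂L = 6.619.
Matching at both interfaces gives T⁻¹ = 1 + U² sin²(k₂L) / [4E(E − U)] = 1.011, hence T = 0.989.

T = 0.989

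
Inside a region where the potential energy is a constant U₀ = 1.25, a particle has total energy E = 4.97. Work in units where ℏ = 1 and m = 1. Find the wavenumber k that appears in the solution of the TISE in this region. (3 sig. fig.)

k = 2.73

With E > U₀ the solution is oscillatory, ψ ∝ e^{±ikx} with k = √(2m(E − U₀))/ℏ.
k = √(2 × 1 × 3.72) = 2.728.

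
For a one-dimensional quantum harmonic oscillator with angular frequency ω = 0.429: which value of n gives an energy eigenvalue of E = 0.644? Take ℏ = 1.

Invert E_n = (n + ½)ℏω: n = E/ℏω − ½ = 1.001, so n = 1.

n = 1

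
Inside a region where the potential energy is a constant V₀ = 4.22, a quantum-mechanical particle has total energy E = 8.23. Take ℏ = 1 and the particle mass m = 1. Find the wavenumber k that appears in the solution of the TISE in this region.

With E > V₀ the solution is oscillatory, ψ ∝ e^{±ikx} with k = √(2m(E − V₀))/ℏ.
k = √(2 × 1 × 4.01) = 2.832.

k = 2.83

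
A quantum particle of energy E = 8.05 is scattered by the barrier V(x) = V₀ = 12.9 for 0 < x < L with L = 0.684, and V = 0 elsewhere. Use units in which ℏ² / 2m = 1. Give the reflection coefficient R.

E < V₀: inside the barrier ψ ∝ e^{±κx} with κ = √(2m(V₀ − E))/ℏ = 2.202.
κL = 1.506, sinh(κL) = 2.144.
Matching ψ, ψ′ at both faces gives T = [1 + V₀² sinh²(κL) / (4E(V₀ − E))]⁻¹ = 1/5.899 = 0.170.
R = 1 − T = 0.830.

R = 0.830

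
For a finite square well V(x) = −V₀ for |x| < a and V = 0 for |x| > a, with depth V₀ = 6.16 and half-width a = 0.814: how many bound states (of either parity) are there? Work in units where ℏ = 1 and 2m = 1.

N = 2

Define the well-strength parameter z₀ = (a/ℏ)√(2mV₀) = 0.814 × √(2·0.5·6.16) = 2.020.
A new bound state (alternating even/odd) appears each time z₀ passes a multiple of π/2, so N = ⌊2z₀/π⌋ + 1 = ⌊1.286⌋ + 1 = 2.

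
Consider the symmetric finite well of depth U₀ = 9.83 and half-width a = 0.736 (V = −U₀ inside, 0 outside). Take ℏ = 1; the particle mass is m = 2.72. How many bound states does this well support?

N = 4

The dimensionless depth is z₀ = a√(2mU₀)/ℏ = 0.736 × √(53.48) = 5.382.
A new bound state (alternating even/odd) appears each time z₀ passes a multiple of π/2, so N = ⌊2z₀/π⌋ + 1 = ⌊3.426⌋ + 1 = 4.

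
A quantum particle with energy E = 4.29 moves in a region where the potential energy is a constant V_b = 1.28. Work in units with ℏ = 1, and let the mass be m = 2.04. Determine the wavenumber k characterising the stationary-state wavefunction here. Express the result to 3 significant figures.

With E > V_b the solution is oscillatory, ψ ∝ e^{±ikx} with k = √(2m(E − V_b))/ℏ.
k = √(2 × 2.04 × 3.01) = 3.504.

k = 3.50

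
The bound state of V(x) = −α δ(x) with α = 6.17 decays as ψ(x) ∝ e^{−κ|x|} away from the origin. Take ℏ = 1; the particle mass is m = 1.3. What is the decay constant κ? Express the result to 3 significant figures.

κ = 8.02

Integrate −(ℏ²/2m)ψ'' − αδ(x)ψ = Eψ from −ε to +ε: the ψ'' term gives ψ'(0⁺) − ψ'(0⁻) and the δ term gives −(2mα/ℏ²)ψ(0).
With ψ ∝ e^{−κ|x|} this yields −2κ = −2mα/ℏ², so κ = mα/ℏ² = 8.021.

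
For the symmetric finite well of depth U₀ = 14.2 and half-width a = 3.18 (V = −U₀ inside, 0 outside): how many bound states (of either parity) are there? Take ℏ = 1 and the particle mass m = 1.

N = 11

Define the well-strength parameter z₀ = (a/ℏ)√(2mU₀) = 3.18 × √(2·1·14.2) = 16.95.
A new bound state (alternating even/odd) appears each time z₀ passes a multiple of π/2, so N = ⌊2z₀/π⌋ + 1 = ⌊10.79⌋ + 1 = 11.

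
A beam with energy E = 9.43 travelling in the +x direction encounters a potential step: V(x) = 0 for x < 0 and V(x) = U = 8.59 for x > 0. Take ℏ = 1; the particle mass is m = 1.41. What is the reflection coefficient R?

On each side the TISE gives plane waves with k = √(2m(E − V))/ℏ: k₁ = √(2·1.41·9.43) = 5.157, k₂ = √(2·1.41·0.84) = 1.539.
Continuity of ψ and ψ′ at the step yields the reflection amplitude r = (k₁ − k₂)/(k₁ + k₂) = 0.5403; thus R = |r|² = 0.2919, T = 0.7081.

R = 0.292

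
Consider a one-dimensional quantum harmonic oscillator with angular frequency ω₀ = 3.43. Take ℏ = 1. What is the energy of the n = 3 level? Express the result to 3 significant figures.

E = 12.0

Using E_n = (n + ½)ℏω₀: E_3 = 3.5 × 3.43 = 12.01.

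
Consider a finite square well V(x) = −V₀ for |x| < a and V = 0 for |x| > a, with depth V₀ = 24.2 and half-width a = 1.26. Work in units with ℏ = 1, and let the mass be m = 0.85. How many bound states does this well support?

Define the well-strength parameter z₀ = (a/ℏ)√(2mV₀) = 1.26 × √(2·0.85·24.2) = 8.082.
The even/odd transcendental equations gain one root per π/2 in z₀, giving N = 1 + ⌊2z₀/π⌋ = 1 + ⌊5.145⌋ = 6.

N = 6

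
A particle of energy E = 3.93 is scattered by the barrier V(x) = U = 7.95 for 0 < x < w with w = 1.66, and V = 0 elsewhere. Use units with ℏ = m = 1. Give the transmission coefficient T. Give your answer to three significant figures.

E < U: inside the barrier ψ ∝ e^{±κx} with κ = √(2m(U − E))/ℏ = 2.835.
κw = 4.707, sinh(κw) = 55.35.
The exact tunnelling result is T⁻¹ = 1 + U² sinh²(κw) / [4E(U − E)] = 3065, so T = 0.000326.

T = 0.000326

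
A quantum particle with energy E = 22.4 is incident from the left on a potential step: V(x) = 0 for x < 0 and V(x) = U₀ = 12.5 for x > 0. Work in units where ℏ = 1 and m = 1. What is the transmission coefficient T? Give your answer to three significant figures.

On each side the TISE gives plane waves with k = √(2m(E − V))/ℏ: k₁ = √(2·1·22.4) = 6.693, k₂ = √(2·1·9.9) = 4.450.
Continuity of ψ and ψ′ at the step yields the reflection amplitude r = (k₁ − k₂)/(k₁ + k₂) = 0.2013; thus R = |r|² = 0.04054, T = 0.9595.

T = 0.959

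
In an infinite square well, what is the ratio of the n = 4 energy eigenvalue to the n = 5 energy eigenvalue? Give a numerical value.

0.64

Since E_n ∝ n², the ratio is (4/5)² = 0.64.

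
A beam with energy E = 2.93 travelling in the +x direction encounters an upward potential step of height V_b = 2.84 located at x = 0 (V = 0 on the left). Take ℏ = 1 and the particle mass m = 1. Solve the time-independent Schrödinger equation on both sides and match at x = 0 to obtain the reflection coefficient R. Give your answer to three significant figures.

The wavenumbers are k₁ = √(2mE)/ℏ = 2.421 on the left and k₂ = √(2m(E − V_b))/ℏ = 0.4243 on the right.
Matching ψ and ψ′ at x = 0 gives r = (k₁ − k₂)/(k₁ + k₂), so R = r² = 0.4925 and T = 1 − R = 0.5075.

R = 0.492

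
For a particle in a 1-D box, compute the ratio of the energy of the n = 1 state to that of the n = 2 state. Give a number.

0.25

E_n = n²π²ℏ²/(2mL²) so the ratio is n₂²/n₁² = 1/4 = 0.25.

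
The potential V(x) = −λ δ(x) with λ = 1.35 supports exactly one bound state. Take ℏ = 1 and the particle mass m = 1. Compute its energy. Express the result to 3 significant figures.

E = -0.911

For x ≠ 0 the bound state is ψ ∝ e^{−κ|x|}; integrating the TISE across the delta gives the cusp condition 2κ = 2mλ/ℏ², so κ = 1.350.
Then E = −ℏ²κ²/(2m) = −mλ²/(2ℏ²) = -0.9113.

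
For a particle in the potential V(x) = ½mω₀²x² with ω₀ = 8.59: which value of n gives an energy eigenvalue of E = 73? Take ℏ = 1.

Invert E_n = (n + ½)ℏω₀: n = E/ℏω₀ − ½ = 7.998, so n = 8.

n = 8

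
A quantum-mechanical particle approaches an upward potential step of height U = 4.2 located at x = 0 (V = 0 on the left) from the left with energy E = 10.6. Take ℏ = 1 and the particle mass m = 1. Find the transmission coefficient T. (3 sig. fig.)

The wavenumbers are k₁ = √(2mE)/ℏ = 4.604 on the left and k₂ = √(2m(E − U))/ℏ = 3.578 on the right.
Matching ψ and ψ′ at x = 0 gives r = (k₁ − k₂)/(k₁ + k₂), so R = r² = 0.01574 and T = 1 − R = 0.9843.

T = 0.984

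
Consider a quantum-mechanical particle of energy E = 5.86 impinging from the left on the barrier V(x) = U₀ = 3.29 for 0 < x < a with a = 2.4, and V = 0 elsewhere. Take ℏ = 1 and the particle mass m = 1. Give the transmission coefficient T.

T = 0.909

E > U₀: inside the barrier k₂ = √(2m(E − U₀))/ℏ = 2.267, k₂a = 5.441.
T = [1 + U₀² sin²(k₂a) / (4E(E − U₀))]⁻¹ = 1/1.100 = 0.909.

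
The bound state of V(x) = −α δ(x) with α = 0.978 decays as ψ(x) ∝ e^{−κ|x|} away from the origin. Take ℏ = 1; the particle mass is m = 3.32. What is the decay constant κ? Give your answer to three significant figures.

Integrating the TISE across x = 0 gives the cusp condition ψ'(0⁺) − ψ'(0⁻) = −(2mα/ℏ²)ψ(0).
With ψ ∝ e^{−κ|x|} this yields −2κ = −2mα/ℏ², so κ = mα/ℏ² = 3.247.

κ = 3.25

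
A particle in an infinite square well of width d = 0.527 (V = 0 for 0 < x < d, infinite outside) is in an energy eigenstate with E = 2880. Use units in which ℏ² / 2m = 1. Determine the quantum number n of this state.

From E_n = n²π²ℏ²/(2md²) invert to n = √(2md²E)/(πℏ).
n = (0.527/π) × √(2 × 0.5 × 2880) = 9.002 → n = 9.

n = 9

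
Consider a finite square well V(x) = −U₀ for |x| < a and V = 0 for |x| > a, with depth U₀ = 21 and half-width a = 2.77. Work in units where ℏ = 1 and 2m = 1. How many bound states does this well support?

N = 9

The dimensionless depth is z₀ = a√(2mU₀)/ℏ = 2.77 × √(21.00) = 12.69.
A new bound state (alternating even/odd) appears each time z₀ passes a multiple of π/2, so N = ⌊2z₀/π⌋ + 1 = ⌊8.081⌋ + 1 = 9.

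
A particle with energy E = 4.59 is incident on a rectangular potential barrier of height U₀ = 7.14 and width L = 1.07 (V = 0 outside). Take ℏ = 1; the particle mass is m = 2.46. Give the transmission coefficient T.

T = 0.00187

E < U₀: inside the barrier ψ ∝ e^{±κx} with κ = √(2m(U₀ − E))/ℏ = 3.542.
κL = 3.790, sinh(κL) = 22.12.
The exact tunnelling result is T⁻¹ = 1 + U₀² sinh²(κL) / [4E(U₀ − E)] = 533.6, so T = 0.00187.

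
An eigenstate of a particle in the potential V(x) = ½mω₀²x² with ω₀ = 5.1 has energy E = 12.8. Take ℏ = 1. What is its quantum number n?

Invert E_n = (n + ½)ℏω₀: n = E/ℏω₀ − ½ = 2.010, so n = 2.

n = 2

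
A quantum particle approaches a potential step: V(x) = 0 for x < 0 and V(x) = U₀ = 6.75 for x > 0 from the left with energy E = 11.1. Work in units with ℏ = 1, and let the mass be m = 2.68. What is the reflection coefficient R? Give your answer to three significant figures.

R = 0.0529

On each side the TISE gives plane waves with k = √(2m(E − V))/ℏ: k₁ = √(2·2.68·11.1) = 7.713, k₂ = √(2·2.68·4.35) = 4.829.
Matching ψ and ψ′ at x = 0 gives r = (k₁ − k₂)/(k₁ + k₂), so R = r² = 0.05290 and T = 1 − R = 0.9471.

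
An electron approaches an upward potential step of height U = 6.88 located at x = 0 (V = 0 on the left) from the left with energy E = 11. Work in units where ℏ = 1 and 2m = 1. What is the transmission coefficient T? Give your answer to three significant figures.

On each side the TISE gives plane waves with k = √(2m(E − V))/ℏ: k₁ = √(2·½·11) = 3.317, k₂ = √(2·½·4.12) = 2.030.
Continuity of ψ and ψ′ at the step yields the reflection amplitude r = (k₁ − k₂)/(k₁ + k₂) = 0.2407; thus R = |r|² = 0.05793, T = 0.9421.

T = 0.942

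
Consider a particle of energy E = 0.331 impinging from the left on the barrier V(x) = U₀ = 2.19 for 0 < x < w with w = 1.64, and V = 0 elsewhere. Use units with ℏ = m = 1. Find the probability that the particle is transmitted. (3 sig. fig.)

Since E < U₀ the interior solution is evanescent with decay constant κ = √(2m(U₀ − E))/ℏ = 1.928.
κw = 3.162, sinh(κw) = 11.79.
Matching ψ, ψ′ at both faces gives T = [1 + U₀² sinh²(κw) / (4E(U₀ − E))]⁻¹ = 1/271.9 = 0.00368.

T = 0.00368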